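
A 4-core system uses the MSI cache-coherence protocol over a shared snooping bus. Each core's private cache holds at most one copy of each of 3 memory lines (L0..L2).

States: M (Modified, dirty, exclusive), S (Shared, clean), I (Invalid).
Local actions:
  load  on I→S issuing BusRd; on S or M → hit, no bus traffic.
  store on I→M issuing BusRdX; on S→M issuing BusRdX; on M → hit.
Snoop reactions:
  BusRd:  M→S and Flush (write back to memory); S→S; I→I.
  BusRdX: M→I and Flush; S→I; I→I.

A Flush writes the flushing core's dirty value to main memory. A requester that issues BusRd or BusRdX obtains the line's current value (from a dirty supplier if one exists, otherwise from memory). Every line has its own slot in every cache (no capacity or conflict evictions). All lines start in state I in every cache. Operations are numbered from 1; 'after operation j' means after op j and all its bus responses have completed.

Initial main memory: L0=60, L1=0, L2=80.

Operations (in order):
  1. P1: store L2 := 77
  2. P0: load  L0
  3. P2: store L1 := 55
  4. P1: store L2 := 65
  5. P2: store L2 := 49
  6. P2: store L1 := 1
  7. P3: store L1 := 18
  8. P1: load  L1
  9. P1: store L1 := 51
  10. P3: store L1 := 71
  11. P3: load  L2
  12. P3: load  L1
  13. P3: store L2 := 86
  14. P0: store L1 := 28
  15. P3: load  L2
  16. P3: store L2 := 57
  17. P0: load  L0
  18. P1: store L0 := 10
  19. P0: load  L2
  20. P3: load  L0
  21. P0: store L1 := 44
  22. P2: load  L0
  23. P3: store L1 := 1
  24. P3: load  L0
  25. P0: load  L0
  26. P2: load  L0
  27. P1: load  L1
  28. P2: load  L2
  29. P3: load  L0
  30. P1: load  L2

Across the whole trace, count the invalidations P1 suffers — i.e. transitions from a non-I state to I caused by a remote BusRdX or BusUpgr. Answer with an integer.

[1] P1: store L2 := 77 | P0:I, P1:M(77), P2:I, P3:I | bus: BusRdX
[2] P0: load  L0 | P0:S(60), P1:I, P2:I, P3:I | bus: BusRd
[3] P2: store L1 := 55 | P0:I, P1:I, P2:M(55), P3:I | bus: BusRdX
[4] P1: store L2 := 65 | P0:I, P1:M(65), P2:I, P3:I | bus: none
[5] P2: store L2 := 49 | P0:I, P1:I, P2:M(49), P3:I | bus: BusRdX,Flush
[6] P2: store L1 := 1 | P0:I, P1:I, P2:M(1), P3:I | bus: none
[7] P3: store L1 := 18 | P0:I, P1:I, P2:I, P3:M(18) | bus: BusRdX,Flush
[8] P1: load  L1 | P0:I, P1:S(18), P2:I, P3:S(18) | bus: BusRd,Flush
[9] P1: store L1 := 51 | P0:I, P1:M(51), P2:I, P3:I | bus: BusRdX
[10] P3: store L1 := 71 | P0:I, P1:I, P2:I, P3:M(71) | bus: BusRdX,Flush
[11] P3: load  L2 | P0:I, P1:I, P2:S(49), P3:S(49) | bus: BusRd,Flush
[12] P3: load  L1 | P0:I, P1:I, P2:I, P3:M(71) | bus: none
[13] P3: store L2 := 86 | P0:I, P1:I, P2:I, P3:M(86) | bus: BusRdX
[14] P0: store L1 := 28 | P0:M(28), P1:I, P2:I, P3:I | bus: BusRdX,Flush
[15] P3: load  L2 | P0:I, P1:I, P2:I, P3:M(86) | bus: none
[16] P3: store L2 := 57 | P0:I, P1:I, P2:I, P3:M(57) | bus: none
[17] P0: load  L0 | P0:S(60), P1:I, P2:I, P3:I | bus: none
[18] P1: store L0 := 10 | P0:I, P1:M(10), P2:I, P3:I | bus: BusRdX
[19] P0: load  L2 | P0:S(57), P1:I, P2:I, P3:S(57) | bus: BusRd,Flush
[20] P3: load  L0 | P0:I, P1:S(10), P2:I, P3:S(10) | bus: BusRd,Flush
[21] P0: store L1 := 44 | P0:M(44), P1:I, P2:I, P3:I | bus: none
[22] P2: load  L0 | P0:I, P1:S(10), P2:S(10), P3:S(10) | bus: BusRd
[23] P3: store L1 := 1 | P0:I, P1:I, P2:I, P3:M(1) | bus: BusRdX,Flush
[24] P3: load  L0 | P0:I, P1:S(10), P2:S(10), P3:S(10) | bus: none
[25] P0: load  L0 | P0:S(10), P1:S(10), P2:S(10), P3:S(10) | bus: BusRd
[26] P2: load  L0 | P0:S(10), P1:S(10), P2:S(10), P3:S(10) | bus: none
[27] P1: load  L1 | P0:I, P1:S(1), P2:I, P3:S(1) | bus: BusRd,Flush
[28] P2: load  L2 | P0:S(57), P1:I, P2:S(57), P3:S(57) | bus: BusRd
[29] P3: load  L0 | P0:S(10), P1:S(10), P2:S(10), P3:S(10) | bus: none
[30] P1: load  L2 | P0:S(57), P1:S(57), P2:S(57), P3:S(57) | bus: BusRd

invalidations = 2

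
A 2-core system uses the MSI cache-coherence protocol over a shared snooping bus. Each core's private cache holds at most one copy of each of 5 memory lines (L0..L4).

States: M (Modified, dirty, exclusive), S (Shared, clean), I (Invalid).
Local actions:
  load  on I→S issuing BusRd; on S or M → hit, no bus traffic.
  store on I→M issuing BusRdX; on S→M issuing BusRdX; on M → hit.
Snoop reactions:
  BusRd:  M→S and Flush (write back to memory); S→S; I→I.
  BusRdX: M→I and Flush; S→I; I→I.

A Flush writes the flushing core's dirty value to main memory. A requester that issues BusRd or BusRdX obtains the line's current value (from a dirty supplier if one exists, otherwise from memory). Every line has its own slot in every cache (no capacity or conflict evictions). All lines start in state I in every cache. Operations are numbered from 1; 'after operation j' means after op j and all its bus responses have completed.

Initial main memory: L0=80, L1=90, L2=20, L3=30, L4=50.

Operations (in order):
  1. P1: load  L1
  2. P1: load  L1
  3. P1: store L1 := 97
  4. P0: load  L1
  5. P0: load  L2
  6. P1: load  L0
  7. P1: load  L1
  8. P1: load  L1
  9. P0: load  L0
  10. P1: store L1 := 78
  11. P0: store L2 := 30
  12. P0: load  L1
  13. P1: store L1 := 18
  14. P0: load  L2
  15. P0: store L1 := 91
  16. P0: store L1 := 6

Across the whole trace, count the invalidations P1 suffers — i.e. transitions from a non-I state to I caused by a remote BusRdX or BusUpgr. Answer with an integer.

invalidations = 1

  op1 P1: load  L1 → I/S on L1; bus BusRd; mem=90
  op2 P1: load  L1 → I/S on L1; bus (none); mem=90
  op3 P1: store L1 := 97 → I/M on L1; bus BusRdX; mem=90
  op4 P0: load  L1 → S/S on L1; bus BusRd Flush; mem=97
  op5 P0: load  L2 → S/I on L2; bus BusRd; mem=20
  op6 P1: load  L0 → I/S on L0; bus BusRd; mem=80
  op7 P1: load  L1 → S/S on L1; bus (none); mem=97
  op8 P1: load  L1 → S/S on L1; bus (none); mem=97
  op9 P0: load  L0 → S/S on L0; bus BusRd; mem=80
  op10 P1: store L1 := 78 → I/M on L1; bus BusRdX; mem=97
  op11 P0: store L2 := 30 → M/I on L2; bus BusRdX; mem=20
  op12 P0: load  L1 → S/S on L1; bus BusRd Flush; mem=78
  op13 P1: store L1 := 18 → I/M on L1; bus BusRdX; mem=78
  op14 P0: load  L2 → M/I on L2; bus (none); mem=20
  op15 P0: store L1 := 91 → M/I on L1; bus BusRdX Flush; mem=18
  op16 P0: store L1 := 6 → M/I on L1; bus (none); mem=18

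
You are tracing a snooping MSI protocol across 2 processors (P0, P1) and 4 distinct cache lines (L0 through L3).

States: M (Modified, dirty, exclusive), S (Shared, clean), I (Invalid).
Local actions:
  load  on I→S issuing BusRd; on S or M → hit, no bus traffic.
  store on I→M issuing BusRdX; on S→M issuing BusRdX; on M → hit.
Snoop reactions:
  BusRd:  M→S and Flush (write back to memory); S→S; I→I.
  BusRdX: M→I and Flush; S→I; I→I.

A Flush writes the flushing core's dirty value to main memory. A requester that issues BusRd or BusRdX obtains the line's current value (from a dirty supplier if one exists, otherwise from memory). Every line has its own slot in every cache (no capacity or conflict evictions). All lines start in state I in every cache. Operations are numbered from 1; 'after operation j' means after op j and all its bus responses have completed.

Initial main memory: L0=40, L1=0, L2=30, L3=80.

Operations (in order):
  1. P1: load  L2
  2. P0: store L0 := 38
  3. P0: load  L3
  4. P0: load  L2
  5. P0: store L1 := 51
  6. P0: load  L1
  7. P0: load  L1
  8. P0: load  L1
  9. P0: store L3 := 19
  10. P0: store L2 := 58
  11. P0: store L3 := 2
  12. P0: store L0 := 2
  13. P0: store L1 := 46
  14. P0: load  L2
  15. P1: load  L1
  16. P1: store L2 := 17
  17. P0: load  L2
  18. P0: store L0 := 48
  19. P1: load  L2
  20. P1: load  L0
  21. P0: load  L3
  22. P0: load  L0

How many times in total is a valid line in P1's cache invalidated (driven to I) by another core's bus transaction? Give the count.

step 1: P1: load  L2  ⟶  IS  (L2)  txn=BusRd  M[L2]=30
step 2: P0: store L0 := 38  ⟶  MI  (L0)  txn=BusRdX  M[L0]=40
step 3: P0: load  L3  ⟶  SI  (L3)  txn=BusRd  M[L3]=80
step 4: P0: load  L2  ⟶  SS  (L2)  txn=BusRd  M[L2]=30
step 5: P0: store L1 := 51  ⟶  MI  (L1)  txn=BusRdX  M[L1]=0
step 6: P0: load  L1  ⟶  MI  (L1)  txn=∅  M[L1]=0
step 7: P0: load  L1  ⟶  MI  (L1)  txn=∅  M[L1]=0
step 8: P0: load  L1  ⟶  MI  (L1)  txn=∅  M[L1]=0
step 9: P0: store L3 := 19  ⟶  MI  (L3)  txn=BusRdX  M[L3]=80
step 10: P0: store L2 := 58  ⟶  MI  (L2)  txn=BusRdX  M[L2]=30
step 11: P0: store L3 := 2  ⟶  MI  (L3)  txn=∅  M[L3]=80
step 12: P0: store L0 := 2  ⟶  MI  (L0)  txn=∅  M[L0]=40
step 13: P0: store L1 := 46  ⟶  MI  (L1)  txn=∅  M[L1]=0
step 14: P0: load  L2  ⟶  MI  (L2)  txn=∅  M[L2]=30
step 15: P1: load  L1  ⟶  SS  (L1)  txn=BusRd+Flush  M[L1]=46
step 16: P1: store L2 := 17  ⟶  IM  (L2)  txn=BusRdX+Flush  M[L2]=58
step 17: P0: load  L2  ⟶  SS  (L2)  txn=BusRd+Flush  M[L2]=17
step 18: P0: store L0 := 48  ⟶  MI  (L0)  txn=∅  M[L0]=40
step 19: P1: load  L2  ⟶  SS  (L2)  txn=∅  M[L2]=17
step 20: P1: load  L0  ⟶  SS  (L0)  txn=BusRd+Flush  M[L0]=48
step 21: P0: load  L3  ⟶  MI  (L3)  txn=∅  M[L3]=80
step 22: P0: load  L0  ⟶  SS  (L0)  txn=∅  M[L0]=48

invalidations = 1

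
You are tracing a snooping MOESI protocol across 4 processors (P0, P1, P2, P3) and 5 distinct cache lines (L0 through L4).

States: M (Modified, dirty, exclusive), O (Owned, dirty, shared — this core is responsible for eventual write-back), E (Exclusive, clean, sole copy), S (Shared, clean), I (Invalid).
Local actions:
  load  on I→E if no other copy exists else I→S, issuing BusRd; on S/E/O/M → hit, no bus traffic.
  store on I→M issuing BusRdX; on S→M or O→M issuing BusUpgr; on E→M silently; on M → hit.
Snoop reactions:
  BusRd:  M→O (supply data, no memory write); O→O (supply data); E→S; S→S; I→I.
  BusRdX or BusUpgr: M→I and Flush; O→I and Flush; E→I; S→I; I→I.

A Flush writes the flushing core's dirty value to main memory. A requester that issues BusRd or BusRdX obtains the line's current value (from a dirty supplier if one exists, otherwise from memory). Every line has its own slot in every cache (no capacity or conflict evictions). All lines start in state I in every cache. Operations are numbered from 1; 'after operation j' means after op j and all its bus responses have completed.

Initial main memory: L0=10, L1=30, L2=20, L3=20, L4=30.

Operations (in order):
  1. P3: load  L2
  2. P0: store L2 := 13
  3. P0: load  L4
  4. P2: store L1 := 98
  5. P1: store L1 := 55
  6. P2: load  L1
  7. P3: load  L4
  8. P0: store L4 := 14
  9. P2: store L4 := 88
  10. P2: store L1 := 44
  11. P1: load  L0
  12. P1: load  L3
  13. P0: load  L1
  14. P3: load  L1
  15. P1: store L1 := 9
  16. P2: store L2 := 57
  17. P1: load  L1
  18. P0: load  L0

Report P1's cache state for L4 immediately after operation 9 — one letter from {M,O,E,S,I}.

[1] P3: load  L2 | P0:I, P1:I, P2:I, P3:E(20) | bus: BusRd
[2] P0: store L2 := 13 | P0:M(13), P1:I, P2:I, P3:I | bus: BusRdX
[3] P0: load  L4 | P0:E(30), P1:I, P2:I, P3:I | bus: BusRd
[4] P2: store L1 := 98 | P0:I, P1:I, P2:M(98), P3:I | bus: BusRdX
[5] P1: store L1 := 55 | P0:I, P1:M(55), P2:I, P3:I | bus: BusRdX,Flush
[6] P2: load  L1 | P0:I, P1:O(55), P2:S(55), P3:I | bus: BusRd
[7] P3: load  L4 | P0:S(30), P1:I, P2:I, P3:S(30) | bus: BusRd
[8] P0: store L4 := 14 | P0:M(14), P1:I, P2:I, P3:I | bus: BusUpgr
[9] P2: store L4 := 88 | P0:I, P1:I, P2:M(88), P3:I | bus: BusRdX,Flush
[10] P2: store L1 := 44 | P0:I, P1:I, P2:M(44), P3:I | bus: BusUpgr,Flush
[11] P1: load  L0 | P0:I, P1:E(10), P2:I, P3:I | bus: BusRd
[12] P1: load  L3 | P0:I, P1:E(20), P2:I, P3:I | bus: BusRd
[13] P0: load  L1 | P0:S(44), P1:I, P2:O(44), P3:I | bus: BusRd
[14] P3: load  L1 | P0:S(44), P1:I, P2:O(44), P3:S(44) | bus: BusRd
[15] P1: store L1 := 9 | P0:I, P1:M(9), P2:I, P3:I | bus: BusRdX,Flush
[16] P2: store L2 := 57 | P0:I, P1:I, P2:M(57), P3:I | bus: BusRdX,Flush
[17] P1: load  L1 | P0:I, P1:M(9), P2:I, P3:I | bus: none
[18] P0: load  L0 | P0:S(10), P1:S(10), P2:I, P3:I | bus: BusRd

state = I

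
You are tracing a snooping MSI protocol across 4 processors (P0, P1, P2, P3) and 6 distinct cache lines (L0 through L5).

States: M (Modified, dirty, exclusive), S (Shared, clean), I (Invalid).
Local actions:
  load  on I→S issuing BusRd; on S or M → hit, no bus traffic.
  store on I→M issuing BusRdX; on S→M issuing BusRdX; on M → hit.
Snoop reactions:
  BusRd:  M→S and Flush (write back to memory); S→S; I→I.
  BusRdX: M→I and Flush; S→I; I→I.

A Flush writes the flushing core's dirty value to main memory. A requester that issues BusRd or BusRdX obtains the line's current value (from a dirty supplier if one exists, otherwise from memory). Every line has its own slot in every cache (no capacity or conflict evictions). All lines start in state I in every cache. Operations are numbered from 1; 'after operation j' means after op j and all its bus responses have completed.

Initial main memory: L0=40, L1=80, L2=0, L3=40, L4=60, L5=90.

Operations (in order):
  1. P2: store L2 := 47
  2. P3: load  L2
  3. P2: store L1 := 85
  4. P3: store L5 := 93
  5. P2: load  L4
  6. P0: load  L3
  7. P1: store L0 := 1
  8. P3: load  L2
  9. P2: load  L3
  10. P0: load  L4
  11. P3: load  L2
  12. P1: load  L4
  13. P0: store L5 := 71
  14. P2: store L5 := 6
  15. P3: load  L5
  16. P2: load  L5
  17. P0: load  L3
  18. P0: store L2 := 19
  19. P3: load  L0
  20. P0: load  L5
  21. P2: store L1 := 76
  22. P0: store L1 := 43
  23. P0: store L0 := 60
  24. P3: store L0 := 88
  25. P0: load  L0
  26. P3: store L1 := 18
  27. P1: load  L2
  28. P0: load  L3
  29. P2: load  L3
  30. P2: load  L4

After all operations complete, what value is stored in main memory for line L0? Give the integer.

memory[L0] = 88

step 1: P2: store L2 := 47  ⟶  IIMI  (L2)  txn=BusRdX  M[L2]=0
step 2: P3: load  L2  ⟶  IISS  (L2)  txn=BusRd+Flush  M[L2]=47
step 3: P2: store L1 := 85  ⟶  IIMI  (L1)  txn=BusRdX  M[L1]=80
step 4: P3: store L5 := 93  ⟶  IIIM  (L5)  txn=BusRdX  M[L5]=90
step 5: P2: load  L4  ⟶  IISI  (L4)  txn=BusRd  M[L4]=60
step 6: P0: load  L3  ⟶  SIII  (L3)  txn=BusRd  M[L3]=40
step 7: P1: store L0 := 1  ⟶  IMII  (L0)  txn=BusRdX  M[L0]=40
step 8: P3: load  L2  ⟶  IISS  (L2)  txn=∅  M[L2]=47
step 9: P2: load  L3  ⟶  SISI  (L3)  txn=BusRd  M[L3]=40
step 10: P0: load  L4  ⟶  SISI  (L4)  txn=BusRd  M[L4]=60
step 11: P3: load  L2  ⟶  IISS  (L2)  txn=∅  M[L2]=47
step 12: P1: load  L4  ⟶  SSSI  (L4)  txn=BusRd  M[L4]=60
step 13: P0: store L5 := 71  ⟶  MIII  (L5)  txn=BusRdX+Flush  M[L5]=93
step 14: P2: store L5 := 6  ⟶  IIMI  (L5)  txn=BusRdX+Flush  M[L5]=71
step 15: P3: load  L5  ⟶  IISS  (L5)  txn=BusRd+Flush  M[L5]=6
step 16: P2: load  L5  ⟶  IISS  (L5)  txn=∅  M[L5]=6
step 17: P0: load  L3  ⟶  SISI  (L3)  txn=∅  M[L3]=40
step 18: P0: store L2 := 19  ⟶  MIII  (L2)  txn=BusRdX  M[L2]=47
step 19: P3: load  L0  ⟶  ISIS  (L0)  txn=BusRd+Flush  M[L0]=1
step 20: P0: load  L5  ⟶  SISS  (L5)  txn=BusRd  M[L5]=6
step 21: P2: store L1 := 76  ⟶  IIMI  (L1)  txn=∅  M[L1]=80
step 22: P0: store L1 := 43  ⟶  MIII  (L1)  txn=BusRdX+Flush  M[L1]=76
step 23: P0: store L0 := 60  ⟶  MIII  (L0)  txn=BusRdX  M[L0]=1
step 24: P3: store L0 := 88  ⟶  IIIM  (L0)  txn=BusRdX+Flush  M[L0]=60
step 25: P0: load  L0  ⟶  SIIS  (L0)  txn=BusRd+Flush  M[L0]=88
step 26: P3: store L1 := 18  ⟶  IIIM  (L1)  txn=BusRdX+Flush  M[L1]=43
step 27: P1: load  L2  ⟶  SSII  (L2)  txn=BusRd+Flush  M[L2]=19
step 28: P0: load  L3  ⟶  SISI  (L3)  txn=∅  M[L3]=40
step 29: P2: load  L3  ⟶  SISI  (L3)  txn=∅  M[L3]=40
step 30: P2: load  L4  ⟶  SSSI  (L4)  txn=∅  M[L4]=60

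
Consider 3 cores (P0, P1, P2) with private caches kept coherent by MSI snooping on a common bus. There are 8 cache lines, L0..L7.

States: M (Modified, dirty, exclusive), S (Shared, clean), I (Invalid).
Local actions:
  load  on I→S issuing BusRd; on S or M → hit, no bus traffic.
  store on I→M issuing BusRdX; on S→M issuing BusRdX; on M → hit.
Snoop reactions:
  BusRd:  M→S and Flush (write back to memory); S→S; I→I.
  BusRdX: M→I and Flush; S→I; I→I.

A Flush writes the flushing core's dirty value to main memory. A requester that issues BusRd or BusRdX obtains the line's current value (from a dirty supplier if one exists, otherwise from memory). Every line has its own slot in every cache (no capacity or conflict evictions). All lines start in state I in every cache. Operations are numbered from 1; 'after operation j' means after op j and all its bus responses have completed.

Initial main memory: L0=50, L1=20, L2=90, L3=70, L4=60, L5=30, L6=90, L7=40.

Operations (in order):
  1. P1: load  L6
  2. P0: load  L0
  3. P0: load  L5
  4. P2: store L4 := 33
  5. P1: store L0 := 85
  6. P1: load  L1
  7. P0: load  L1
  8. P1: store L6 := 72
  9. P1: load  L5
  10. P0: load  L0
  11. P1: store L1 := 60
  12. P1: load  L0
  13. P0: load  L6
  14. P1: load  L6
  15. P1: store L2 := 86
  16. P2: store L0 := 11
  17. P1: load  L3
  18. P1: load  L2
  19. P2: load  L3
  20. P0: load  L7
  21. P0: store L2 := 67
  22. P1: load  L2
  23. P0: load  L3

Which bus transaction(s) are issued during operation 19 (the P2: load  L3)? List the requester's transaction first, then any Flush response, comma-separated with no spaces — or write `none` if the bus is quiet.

[1] P1: load  L6 | P0:I, P1:S(90), P2:I | bus: BusRd
[2] P0: load  L0 | P0:S(50), P1:I, P2:I | bus: BusRd
[3] P0: load  L5 | P0:S(30), P1:I, P2:I | bus: BusRd
[4] P2: store L4 := 33 | P0:I, P1:I, P2:M(33) | bus: BusRdX
[5] P1: store L0 := 85 | P0:I, P1:M(85), P2:I | bus: BusRdX
[6] P1: load  L1 | P0:I, P1:S(20), P2:I | bus: BusRd
[7] P0: load  L1 | P0:S(20), P1:S(20), P2:I | bus: BusRd
[8] P1: store L6 := 72 | P0:I, P1:M(72), P2:I | bus: BusRdX
[9] P1: load  L5 | P0:S(30), P1:S(30), P2:I | bus: BusRd
[10] P0: load  L0 | P0:S(85), P1:S(85), P2:I | bus: BusRd,Flush
[11] P1: store L1 := 60 | P0:I, P1:M(60), P2:I | bus: BusRdX
[12] P1: load  L0 | P0:S(85), P1:S(85), P2:I | bus: none
[13] P0: load  L6 | P0:S(72), P1:S(72), P2:I | bus: BusRd,Flush
[14] P1: load  L6 | P0:S(72), P1:S(72), P2:I | bus: none
[15] P1: store L2 := 86 | P0:I, P1:M(86), P2:I | bus: BusRdX
[16] P2: store L0 := 11 | P0:I, P1:I, P2:M(11) | bus: BusRdX
[17] P1: load  L3 | P0:I, P1:S(70), P2:I | bus: BusRd
[18] P1: load  L2 | P0:I, P1:M(86), P2:I | bus: none
[19] P2: load  L3 | P0:I, P1:S(70), P2:S(70) | bus: BusRd
[20] P0: load  L7 | P0:S(40), P1:I, P2:I | bus: BusRd
[21] P0: store L2 := 67 | P0:M(67), P1:I, P2:I | bus: BusRdX,Flush
[22] P1: load  L2 | P0:S(67), P1:S(67), P2:I | bus: BusRd,Flush
[23] P0: load  L3 | P0:S(70), P1:S(70), P2:S(70) | bus: BusRd

bus = BusRd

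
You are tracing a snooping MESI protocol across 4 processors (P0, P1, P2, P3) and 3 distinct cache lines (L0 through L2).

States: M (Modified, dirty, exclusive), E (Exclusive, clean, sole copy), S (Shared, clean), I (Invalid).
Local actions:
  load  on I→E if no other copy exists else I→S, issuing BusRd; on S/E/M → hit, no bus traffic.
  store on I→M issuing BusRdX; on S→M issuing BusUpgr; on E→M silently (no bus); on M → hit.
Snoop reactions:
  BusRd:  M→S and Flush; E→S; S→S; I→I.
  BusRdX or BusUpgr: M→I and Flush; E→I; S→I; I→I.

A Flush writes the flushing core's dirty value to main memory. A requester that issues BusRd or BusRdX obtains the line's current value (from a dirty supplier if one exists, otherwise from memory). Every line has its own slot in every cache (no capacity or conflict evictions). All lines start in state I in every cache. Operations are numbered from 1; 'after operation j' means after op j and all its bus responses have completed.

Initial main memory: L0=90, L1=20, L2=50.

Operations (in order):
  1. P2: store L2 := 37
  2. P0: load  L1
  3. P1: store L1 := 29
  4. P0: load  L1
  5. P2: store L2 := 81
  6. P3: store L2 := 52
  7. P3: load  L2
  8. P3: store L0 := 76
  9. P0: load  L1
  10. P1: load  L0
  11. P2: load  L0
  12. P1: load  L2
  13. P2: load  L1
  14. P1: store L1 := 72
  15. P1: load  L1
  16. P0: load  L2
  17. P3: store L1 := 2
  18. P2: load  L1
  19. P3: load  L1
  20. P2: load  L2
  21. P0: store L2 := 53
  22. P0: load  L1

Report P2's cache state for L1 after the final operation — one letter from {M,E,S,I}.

[1] P2: store L2 := 37 | P0:I, P1:I, P2:M(37), P3:I | bus: BusRdX
[2] P0: load  L1 | P0:E(20), P1:I, P2:I, P3:I | bus: BusRd
[3] P1: store L1 := 29 | P0:I, P1:M(29), P2:I, P3:I | bus: BusRdX
[4] P0: load  L1 | P0:S(29), P1:S(29), P2:I, P3:I | bus: BusRd,Flush
[5] P2: store L2 := 81 | P0:I, P1:I, P2:M(81), P3:I | bus: none
[6] P3: store L2 := 52 | P0:I, P1:I, P2:I, P3:M(52) | bus: BusRdX,Flush
[7] P3: load  L2 | P0:I, P1:I, P2:I, P3:M(52) | bus: none
[8] P3: store L0 := 76 | P0:I, P1:I, P2:I, P3:M(76) | bus: BusRdX
[9] P0: load  L1 | P0:S(29), P1:S(29), P2:I, P3:I | bus: none
[10] P1: load  L0 | P0:I, P1:S(76), P2:I, P3:S(76) | bus: BusRd,Flush
[11] P2: load  L0 | P0:I, P1:S(76), P2:S(76), P3:S(76) | bus: BusRd
[12] P1: load  L2 | P0:I, P1:S(52), P2:I, P3:S(52) | bus: BusRd,Flush
[13] P2: load  L1 | P0:S(29), P1:S(29), P2:S(29), P3:I | bus: BusRd
[14] P1: store L1 := 72 | P0:I, P1:M(72), P2:I, P3:I | bus: BusUpgr
[15] P1: load  L1 | P0:I, P1:M(72), P2:I, P3:I | bus: none
[16] P0: load  L2 | P0:S(52), P1:S(52), P2:I, P3:S(52) | bus: BusRd
[17] P3: store L1 := 2 | P0:I, P1:I, P2:I, P3:M(2) | bus: BusRdX,Flush
[18] P2: load  L1 | P0:I, P1:I, P2:S(2), P3:S(2) | bus: BusRd,Flush
[19] P3: load  L1 | P0:I, P1:I, P2:S(2), P3:S(2) | bus: none
[20] P2: load  L2 | P0:S(52), P1:S(52), P2:S(52), P3:S(52) | bus: BusRd
[21] P0: store L2 := 53 | P0:M(53), P1:I, P2:I, P3:I | bus: BusUpgr
[22] P0: load  L1 | P0:S(2), P1:I, P2:S(2), P3:S(2) | bus: BusRd

state = S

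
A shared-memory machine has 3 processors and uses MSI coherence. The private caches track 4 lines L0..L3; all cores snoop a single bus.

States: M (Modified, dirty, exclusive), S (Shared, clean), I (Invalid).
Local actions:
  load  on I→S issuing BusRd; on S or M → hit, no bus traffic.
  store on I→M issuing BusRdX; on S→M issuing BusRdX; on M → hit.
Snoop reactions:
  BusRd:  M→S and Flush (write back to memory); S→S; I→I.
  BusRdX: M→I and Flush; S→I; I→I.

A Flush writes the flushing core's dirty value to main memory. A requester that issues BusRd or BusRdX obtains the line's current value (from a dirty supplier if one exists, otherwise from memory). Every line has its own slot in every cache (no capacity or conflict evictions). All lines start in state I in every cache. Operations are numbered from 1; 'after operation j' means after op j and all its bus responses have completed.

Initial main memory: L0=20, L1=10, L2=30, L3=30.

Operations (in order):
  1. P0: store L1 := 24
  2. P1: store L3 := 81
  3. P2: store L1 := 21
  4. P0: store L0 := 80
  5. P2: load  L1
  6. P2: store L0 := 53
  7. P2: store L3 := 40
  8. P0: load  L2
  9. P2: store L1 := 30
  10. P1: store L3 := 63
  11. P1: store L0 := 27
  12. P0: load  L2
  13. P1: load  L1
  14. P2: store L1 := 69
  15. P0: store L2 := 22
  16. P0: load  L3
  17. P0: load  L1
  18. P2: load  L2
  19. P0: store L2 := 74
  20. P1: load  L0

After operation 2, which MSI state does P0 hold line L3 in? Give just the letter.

step 1: P0: store L1 := 24  ⟶  MII  (L1)  txn=BusRdX  M[L1]=10
step 2: P1: store L3 := 81  ⟶  IMI  (L3)  txn=BusRdX  M[L3]=30
step 3: P2: store L1 := 21  ⟶  IIM  (L1)  txn=BusRdX+Flush  M[L1]=24
step 4: P0: store L0 := 80  ⟶  MII  (L0)  txn=BusRdX  M[L0]=20
step 5: P2: load  L1  ⟶  IIM  (L1)  txn=∅  M[L1]=24
step 6: P2: store L0 := 53  ⟶  IIM  (L0)  txn=BusRdX+Flush  M[L0]=80
step 7: P2: store L3 := 40  ⟶  IIM  (L3)  txn=BusRdX+Flush  M[L3]=81
step 8: P0: load  L2  ⟶  SII  (L2)  txn=BusRd  M[L2]=30
step 9: P2: store L1 := 30  ⟶  IIM  (L1)  txn=∅  M[L1]=24
step 10: P1: store L3 := 63  ⟶  IMI  (L3)  txn=BusRdX+Flush  M[L3]=40
step 11: P1: store L0 := 27  ⟶  IMI  (L0)  txn=BusRdX+Flush  M[L0]=53
step 12: P0: load  L2  ⟶  SII  (L2)  txn=∅  M[L2]=30
step 13: P1: load  L1  ⟶  ISS  (L1)  txn=BusRd+Flush  M[L1]=30
step 14: P2: store L1 := 69  ⟶  IIM  (L1)  txn=BusRdX  M[L1]=30
step 15: P0: store L2 := 22  ⟶  MII  (L2)  txn=BusRdX  M[L2]=30
step 16: P0: load  L3  ⟶  SSI  (L3)  txn=BusRd+Flush  M[L3]=63
step 17: P0: load  L1  ⟶  SIS  (L1)  txn=BusRd+Flush  M[L1]=69
step 18: P2: load  L2  ⟶  SIS  (L2)  txn=BusRd+Flush  M[L2]=22
step 19: P0: store L2 := 74  ⟶  MII  (L2)  txn=BusRdX  M[L2]=22
step 20: P1: load  L0  ⟶  IMI  (L0)  txn=∅  M[L0]=53

state = I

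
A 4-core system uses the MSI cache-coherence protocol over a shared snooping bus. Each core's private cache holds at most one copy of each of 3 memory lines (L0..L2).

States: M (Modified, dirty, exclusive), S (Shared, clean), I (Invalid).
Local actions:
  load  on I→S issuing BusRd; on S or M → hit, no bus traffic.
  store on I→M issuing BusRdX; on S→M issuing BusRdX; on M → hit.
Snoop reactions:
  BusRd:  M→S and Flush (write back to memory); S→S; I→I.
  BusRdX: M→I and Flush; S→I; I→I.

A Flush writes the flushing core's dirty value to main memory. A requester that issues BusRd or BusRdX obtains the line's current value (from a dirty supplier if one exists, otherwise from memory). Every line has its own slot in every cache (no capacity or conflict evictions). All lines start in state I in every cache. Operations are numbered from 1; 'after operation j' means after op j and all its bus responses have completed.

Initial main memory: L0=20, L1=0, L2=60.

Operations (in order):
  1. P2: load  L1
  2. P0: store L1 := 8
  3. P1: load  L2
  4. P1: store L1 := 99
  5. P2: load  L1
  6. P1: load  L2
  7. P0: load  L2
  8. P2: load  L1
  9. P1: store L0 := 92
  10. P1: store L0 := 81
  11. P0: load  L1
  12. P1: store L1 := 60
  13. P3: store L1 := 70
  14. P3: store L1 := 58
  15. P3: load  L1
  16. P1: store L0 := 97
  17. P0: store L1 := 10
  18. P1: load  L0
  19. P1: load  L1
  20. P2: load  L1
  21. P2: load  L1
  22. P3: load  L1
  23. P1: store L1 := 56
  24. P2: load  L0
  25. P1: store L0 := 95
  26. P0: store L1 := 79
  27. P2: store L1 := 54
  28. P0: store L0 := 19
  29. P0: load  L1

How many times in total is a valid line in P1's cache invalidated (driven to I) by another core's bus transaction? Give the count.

invalidations = 3

step 1: P2: load  L1  ⟶  IISI  (L1)  txn=BusRd  M[L1]=0
step 2: P0: store L1 := 8  ⟶  MIII  (L1)  txn=BusRdX  M[L1]=0
step 3: P1: load  L2  ⟶  ISII  (L2)  txn=BusRd  M[L2]=60
step 4: P1: store L1 := 99  ⟶  IMII  (L1)  txn=BusRdX+Flush  M[L1]=8
step 5: P2: load  L1  ⟶  ISSI  (L1)  txn=BusRd+Flush  M[L1]=99
step 6: P1: load  L2  ⟶  ISII  (L2)  txn=∅  M[L2]=60
step 7: P0: load  L2  ⟶  SSII  (L2)  txn=BusRd  M[L2]=60
step 8: P2: load  L1  ⟶  ISSI  (L1)  txn=∅  M[L1]=99
step 9: P1: store L0 := 92  ⟶  IMII  (L0)  txn=BusRdX  M[L0]=20
step 10: P1: store L0 := 81  ⟶  IMII  (L0)  txn=∅  M[L0]=20
step 11: P0: load  L1  ⟶  SSSI  (L1)  txn=BusRd  M[L1]=99
step 12: P1: store L1 := 60  ⟶  IMII  (L1)  txn=BusRdX  M[L1]=99
step 13: P3: store L1 := 70  ⟶  IIIM  (L1)  txn=BusRdX+Flush  M[L1]=60
step 14: P3: store L1 := 58  ⟶  IIIM  (L1)  txn=∅  M[L1]=60
step 15: P3: load  L1  ⟶  IIIM  (L1)  txn=∅  M[L1]=60
step 16: P1: store L0 := 97  ⟶  IMII  (L0)  txn=∅  M[L0]=20
step 17: P0: store L1 := 10  ⟶  MIII  (L1)  txn=BusRdX+Flush  M[L1]=58
step 18: P1: load  L0  ⟶  IMII  (L0)  txn=∅  M[L0]=20
step 19: P1: load  L1  ⟶  SSII  (L1)  txn=BusRd+Flush  M[L1]=10
step 20: P2: load  L1  ⟶  SSSI  (L1)  txn=BusRd  M[L1]=10
step 21: P2: load  L1  ⟶  SSSI  (L1)  txn=∅  M[L1]=10
step 22: P3: load  L1  ⟶  SSSS  (L1)  txn=BusRd  M[L1]=10
step 23: P1: store L1 := 56  ⟶  IMII  (L1)  txn=BusRdX  M[L1]=10
step 24: P2: load  L0  ⟶  ISSI  (L0)  txn=BusRd+Flush  M[L0]=97
step 25: P1: store L0 := 95  ⟶  IMII  (L0)  txn=BusRdX  M[L0]=97
step 26: P0: store L1 := 79  ⟶  MIII  (L1)  txn=BusRdX+Flush  M[L1]=56
step 27: P2: store L1 := 54  ⟶  IIMI  (L1)  txn=BusRdX+Flush  M[L1]=79
step 28: P0: store L0 := 19  ⟶  MIII  (L0)  txn=BusRdX+Flush  M[L0]=95
step 29: P0: load  L1  ⟶  SISI  (L1)  txn=BusRd+Flush  M[L1]=54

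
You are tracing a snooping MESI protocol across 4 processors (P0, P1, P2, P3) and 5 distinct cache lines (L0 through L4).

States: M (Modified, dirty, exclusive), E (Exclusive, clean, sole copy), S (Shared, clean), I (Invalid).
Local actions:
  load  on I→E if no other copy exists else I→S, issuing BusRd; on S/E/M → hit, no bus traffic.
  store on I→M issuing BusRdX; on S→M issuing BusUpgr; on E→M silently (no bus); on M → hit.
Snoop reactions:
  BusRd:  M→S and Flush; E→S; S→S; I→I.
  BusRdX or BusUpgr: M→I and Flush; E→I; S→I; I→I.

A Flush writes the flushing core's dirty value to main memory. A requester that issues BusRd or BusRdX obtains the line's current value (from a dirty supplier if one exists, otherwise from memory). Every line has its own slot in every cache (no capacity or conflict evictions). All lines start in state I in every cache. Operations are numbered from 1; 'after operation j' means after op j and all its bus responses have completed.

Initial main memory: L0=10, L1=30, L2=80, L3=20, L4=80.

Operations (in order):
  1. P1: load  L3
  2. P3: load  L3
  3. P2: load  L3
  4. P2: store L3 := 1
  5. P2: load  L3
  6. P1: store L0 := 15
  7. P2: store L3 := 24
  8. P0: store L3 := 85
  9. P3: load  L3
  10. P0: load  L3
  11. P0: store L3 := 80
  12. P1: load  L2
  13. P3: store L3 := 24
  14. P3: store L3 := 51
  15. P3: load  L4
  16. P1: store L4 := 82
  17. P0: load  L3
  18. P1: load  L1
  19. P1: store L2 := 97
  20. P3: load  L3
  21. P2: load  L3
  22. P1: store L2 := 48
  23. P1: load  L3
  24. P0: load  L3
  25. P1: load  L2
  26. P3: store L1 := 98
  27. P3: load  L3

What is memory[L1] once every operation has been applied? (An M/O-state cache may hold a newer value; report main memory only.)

[1] P1: load  L3 | P0:I, P1:E(20), P2:I, P3:I | bus: BusRd
[2] P3: load  L3 | P0:I, P1:S(20), P2:I, P3:S(20) | bus: BusRd
[3] P2: load  L3 | P0:I, P1:S(20), P2:S(20), P3:S(20) | bus: BusRd
[4] P2: store L3 := 1 | P0:I, P1:I, P2:M(1), P3:I | bus: BusUpgr
[5] P2: load  L3 | P0:I, P1:I, P2:M(1), P3:I | bus: none
[6] P1: store L0 := 15 | P0:I, P1:M(15), P2:I, P3:I | bus: BusRdX
[7] P2: store L3 := 24 | P0:I, P1:I, P2:M(24), P3:I | bus: none
[8] P0: store L3 := 85 | P0:M(85), P1:I, P2:I, P3:I | bus: BusRdX,Flush
[9] P3: load  L3 | P0:S(85), P1:I, P2:I, P3:S(85) | bus: BusRd,Flush
[10] P0: load  L3 | P0:S(85), P1:I, P2:I, P3:S(85) | bus: none
[11] P0: store L3 := 80 | P0:M(80), P1:I, P2:I, P3:I | bus: BusUpgr
[12] P1: load  L2 | P0:I, P1:E(80), P2:I, P3:I | bus: BusRd
[13] P3: store L3 := 24 | P0:I, P1:I, P2:I, P3:M(24) | bus: BusRdX,Flush
[14] P3: store L3 := 51 | P0:I, P1:I, P2:I, P3:M(51) | bus: none
[15] P3: load  L4 | P0:I, P1:I, P2:I, P3:E(80) | bus: BusRd
[16] P1: store L4 := 82 | P0:I, P1:M(82), P2:I, P3:I | bus: BusRdX
[17] P0: load  L3 | P0:S(51), P1:I, P2:I, P3:S(51) | bus: BusRd,Flush
[18] P1: load  L1 | P0:I, P1:E(30), P2:I, P3:I | bus: BusRd
[19] P1: store L2 := 97 | P0:I, P1:M(97), P2:I, P3:I | bus: none
[20] P3: load  L3 | P0:S(51), P1:I, P2:I, P3:S(51) | bus: none
[21] P2: load  L3 | P0:S(51), P1:I, P2:S(51), P3:S(51) | bus: BusRd
[22] P1: store L2 := 48 | P0:I, P1:M(48), P2:I, P3:I | bus: none
[23] P1: load  L3 | P0:S(51), P1:S(51), P2:S(51), P3:S(51) | bus: BusRd
[24] P0: load  L3 | P0:S(51), P1:S(51), P2:S(51), P3:S(51) | bus: none
[25] P1: load  L2 | P0:I, P1:M(48), P2:I, P3:I | bus: none
[26] P3: store L1 := 98 | P0:I, P1:I, P2:I, P3:M(98) | bus: BusRdX
[27] P3: load  L3 | P0:S(51), P1:S(51), P2:S(51), P3:S(51) | bus: none

memory[L1] = 30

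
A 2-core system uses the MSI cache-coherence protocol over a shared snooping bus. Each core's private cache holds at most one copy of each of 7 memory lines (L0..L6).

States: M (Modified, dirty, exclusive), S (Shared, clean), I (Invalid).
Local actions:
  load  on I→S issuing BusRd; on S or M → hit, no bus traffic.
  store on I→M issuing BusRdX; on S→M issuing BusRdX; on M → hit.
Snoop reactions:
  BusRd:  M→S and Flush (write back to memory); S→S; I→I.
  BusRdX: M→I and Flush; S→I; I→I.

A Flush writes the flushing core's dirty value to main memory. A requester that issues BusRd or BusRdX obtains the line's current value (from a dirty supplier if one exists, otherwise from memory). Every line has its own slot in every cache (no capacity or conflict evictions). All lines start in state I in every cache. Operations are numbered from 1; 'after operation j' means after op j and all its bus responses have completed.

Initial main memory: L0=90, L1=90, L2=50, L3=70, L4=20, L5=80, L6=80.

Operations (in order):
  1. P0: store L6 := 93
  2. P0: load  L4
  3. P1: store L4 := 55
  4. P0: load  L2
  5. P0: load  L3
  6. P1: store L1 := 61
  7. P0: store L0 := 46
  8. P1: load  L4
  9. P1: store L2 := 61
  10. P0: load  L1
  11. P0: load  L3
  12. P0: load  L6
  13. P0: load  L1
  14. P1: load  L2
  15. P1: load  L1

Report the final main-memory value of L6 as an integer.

memory[L6] = 80

1. P0: store L6 := 93  bus=[BusRdX]  L6: P0=M P1=I  mem[L6]=80
2. P0: load  L4  bus=[BusRd]  L4: P0=S P1=I  mem[L4]=20
3. P1: store L4 := 55  bus=[BusRdX]  L4: P0=I P1=M  mem[L4]=20
4. P0: load  L2  bus=[BusRd]  L2: P0=S P1=I  mem[L2]=50
5. P0: load  L3  bus=[BusRd]  L3: P0=S P1=I  mem[L3]=70
6. P1: store L1 := 61  bus=[BusRdX]  L1: P0=I P1=M  mem[L1]=90
7. P0: store L0 := 46  bus=[BusRdX]  L0: P0=M P1=I  mem[L0]=90
8. P1: load  L4  bus=[-]  L4: P0=I P1=M  mem[L4]=20
9. P1: store L2 := 61  bus=[BusRdX]  L2: P0=I P1=M  mem[L2]=50
10. P0: load  L1  bus=[BusRd,Flush]  L1: P0=S P1=S  mem[L1]=61
11. P0: load  L3  bus=[-]  L3: P0=S P1=I  mem[L3]=70
12. P0: load  L6  bus=[-]  L6: P0=M P1=I  mem[L6]=80
13. P0: load  L1  bus=[-]  L1: P0=S P1=S  mem[L1]=61
14. P1: load  L2  bus=[-]  L2: P0=I P1=M  mem[L2]=50
15. P1: load  L1  bus=[-]  L1: P0=S P1=S  mem[L1]=61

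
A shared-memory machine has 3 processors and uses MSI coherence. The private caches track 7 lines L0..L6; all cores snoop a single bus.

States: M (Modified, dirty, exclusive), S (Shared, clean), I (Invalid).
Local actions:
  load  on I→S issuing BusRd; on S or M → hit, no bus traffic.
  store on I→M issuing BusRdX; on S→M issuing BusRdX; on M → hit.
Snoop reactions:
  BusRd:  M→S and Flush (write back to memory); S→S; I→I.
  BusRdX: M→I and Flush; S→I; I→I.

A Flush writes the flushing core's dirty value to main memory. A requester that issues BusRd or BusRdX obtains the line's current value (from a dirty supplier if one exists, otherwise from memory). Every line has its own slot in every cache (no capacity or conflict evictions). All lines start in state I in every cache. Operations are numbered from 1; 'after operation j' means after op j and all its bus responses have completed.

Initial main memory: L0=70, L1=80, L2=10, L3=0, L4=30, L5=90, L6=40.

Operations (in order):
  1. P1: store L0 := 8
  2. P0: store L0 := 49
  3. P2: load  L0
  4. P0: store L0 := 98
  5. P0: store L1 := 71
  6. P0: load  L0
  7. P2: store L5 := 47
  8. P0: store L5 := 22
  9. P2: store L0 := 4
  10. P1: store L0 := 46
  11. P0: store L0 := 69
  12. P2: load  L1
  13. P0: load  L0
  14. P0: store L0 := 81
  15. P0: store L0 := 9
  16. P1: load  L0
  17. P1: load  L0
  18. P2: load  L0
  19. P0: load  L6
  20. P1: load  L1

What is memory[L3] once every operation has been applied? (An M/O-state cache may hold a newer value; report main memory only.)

memory[L3] = 0

  op1 P1: store L0 := 8 → I/M/I on L0; bus BusRdX; mem=70
  op2 P0: store L0 := 49 → M/I/I on L0; bus BusRdX Flush; mem=8
  op3 P2: load  L0 → S/I/S on L0; bus BusRd Flush; mem=49
  op4 P0: store L0 := 98 → M/I/I on L0; bus BusRdX; mem=49
  op5 P0: store L1 := 71 → M/I/I on L1; bus BusRdX; mem=80
  op6 P0: load  L0 → M/I/I on L0; bus (none); mem=49
  op7 P2: store L5 := 47 → I/I/M on L5; bus BusRdX; mem=90
  op8 P0: store L5 := 22 → M/I/I on L5; bus BusRdX Flush; mem=47
  op9 P2: store L0 := 4 → I/I/M on L0; bus BusRdX Flush; mem=98
  op10 P1: store L0 := 46 → I/M/I on L0; bus BusRdX Flush; mem=4
  op11 P0: store L0 := 69 → M/I/I on L0; bus BusRdX Flush; mem=46
  op12 P2: load  L1 → S/I/S on L1; bus BusRd Flush; mem=71
  op13 P0: load  L0 → M/I/I on L0; bus (none); mem=46
  op14 P0: store L0 := 81 → M/I/I on L0; bus (none); mem=46
  op15 P0: store L0 := 9 → M/I/I on L0; bus (none); mem=46
  op16 P1: load  L0 → S/S/I on L0; bus BusRd Flush; mem=9
  op17 P1: load  L0 → S/S/I on L0; bus (none); mem=9
  op18 P2: load  L0 → S/S/S on L0; bus BusRd; mem=9
  op19 P0: load  L6 → S/I/I on L6; bus BusRd; mem=40
  op20 P1: load  L1 → S/S/S on L1; bus BusRd; mem=71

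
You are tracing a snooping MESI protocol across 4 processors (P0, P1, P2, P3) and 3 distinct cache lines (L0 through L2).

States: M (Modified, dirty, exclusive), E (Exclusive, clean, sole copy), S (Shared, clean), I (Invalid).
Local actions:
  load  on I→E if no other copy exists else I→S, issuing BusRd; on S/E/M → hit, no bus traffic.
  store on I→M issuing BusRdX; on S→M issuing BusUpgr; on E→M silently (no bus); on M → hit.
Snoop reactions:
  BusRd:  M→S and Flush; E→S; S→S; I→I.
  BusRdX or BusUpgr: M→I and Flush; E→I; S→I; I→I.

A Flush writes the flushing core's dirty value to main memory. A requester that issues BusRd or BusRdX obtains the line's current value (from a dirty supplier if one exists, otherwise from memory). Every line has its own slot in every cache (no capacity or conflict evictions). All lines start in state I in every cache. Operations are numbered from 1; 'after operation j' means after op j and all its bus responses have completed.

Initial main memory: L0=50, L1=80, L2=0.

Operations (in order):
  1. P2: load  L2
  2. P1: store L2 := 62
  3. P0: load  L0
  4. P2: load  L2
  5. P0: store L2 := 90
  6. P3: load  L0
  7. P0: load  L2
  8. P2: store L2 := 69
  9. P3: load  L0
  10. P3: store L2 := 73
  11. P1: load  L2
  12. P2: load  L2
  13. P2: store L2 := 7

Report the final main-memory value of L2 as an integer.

memory[L2] = 73

[1] P2: load  L2 | P0:I, P1:I, P2:E(0), P3:I | bus: BusRd
[2] P1: store L2 := 62 | P0:I, P1:M(62), P2:I, P3:I | bus: BusRdX
[3] P0: load  L0 | P0:E(50), P1:I, P2:I, P3:I | bus: BusRd
[4] P2: load  L2 | P0:I, P1:S(62), P2:S(62), P3:I | bus: BusRd,Flush
[5] P0: store L2 := 90 | P0:M(90), P1:I, P2:I, P3:I | bus: BusRdX
[6] P3: load  L0 | P0:S(50), P1:I, P2:I, P3:S(50) | bus: BusRd
[7] P0: load  L2 | P0:M(90), P1:I, P2:I, P3:I | bus: none
[8] P2: store L2 := 69 | P0:I, P1:I, P2:M(69), P3:I | bus: BusRdX,Flush
[9] P3: load  L0 | P0:S(50), P1:I, P2:I, P3:S(50) | bus: none
[10] P3: store L2 := 73 | P0:I, P1:I, P2:I, P3:M(73) | bus: BusRdX,Flush
[11] P1: load  L2 | P0:I, P1:S(73), P2:I, P3:S(73) | bus: BusRd,Flush
[12] P2: load  L2 | P0:I, P1:S(73), P2:S(73), P3:S(73) | bus: BusRd
[13] P2: store L2 := 7 | P0:I, P1:I, P2:M(7), P3:I | bus: BusUpgr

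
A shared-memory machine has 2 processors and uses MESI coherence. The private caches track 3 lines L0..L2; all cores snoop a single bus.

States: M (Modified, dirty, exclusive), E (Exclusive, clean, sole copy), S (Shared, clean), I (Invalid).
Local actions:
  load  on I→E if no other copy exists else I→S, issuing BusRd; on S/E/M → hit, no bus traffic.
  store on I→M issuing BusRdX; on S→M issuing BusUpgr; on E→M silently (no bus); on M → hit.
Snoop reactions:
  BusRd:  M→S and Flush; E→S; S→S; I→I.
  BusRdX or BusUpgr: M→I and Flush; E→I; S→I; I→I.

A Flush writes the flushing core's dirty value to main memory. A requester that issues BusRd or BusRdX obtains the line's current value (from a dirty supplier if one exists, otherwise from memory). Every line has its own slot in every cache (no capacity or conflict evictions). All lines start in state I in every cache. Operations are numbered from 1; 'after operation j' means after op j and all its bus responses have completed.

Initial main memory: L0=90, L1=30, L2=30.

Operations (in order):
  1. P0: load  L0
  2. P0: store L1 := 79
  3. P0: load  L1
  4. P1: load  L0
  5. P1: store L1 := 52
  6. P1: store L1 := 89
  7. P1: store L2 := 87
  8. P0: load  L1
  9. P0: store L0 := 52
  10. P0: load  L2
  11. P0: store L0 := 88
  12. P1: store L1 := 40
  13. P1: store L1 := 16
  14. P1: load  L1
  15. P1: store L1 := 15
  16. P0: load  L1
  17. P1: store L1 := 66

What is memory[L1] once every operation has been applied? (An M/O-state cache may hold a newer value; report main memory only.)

memory[L1] = 15

1. P0: load  L0  bus=[BusRd]  L0: P0=E P1=I  mem[L0]=90
2. P0: store L1 := 79  bus=[BusRdX]  L1: P0=M P1=I  mem[L1]=30
3. P0: load  L1  bus=[-]  L1: P0=M P1=I  mem[L1]=30
4. P1: load  L0  bus=[BusRd]  L0: P0=S P1=S  mem[L0]=90
5. P1: store L1 := 52  bus=[BusRdX,Flush]  L1: P0=I P1=M  mem[L1]=79
6. P1: store L1 := 89  bus=[-]  L1: P0=I P1=M  mem[L1]=79
7. P1: store L2 := 87  bus=[BusRdX]  L2: P0=I P1=M  mem[L2]=30
8. P0: load  L1  bus=[BusRd,Flush]  L1: P0=S P1=S  mem[L1]=89
9. P0: store L0 := 52  bus=[BusUpgr]  L0: P0=M P1=I  mem[L0]=90
10. P0: load  L2  bus=[BusRd,Flush]  L2: P0=S P1=S  mem[L2]=87
11. P0: store L0 := 88  bus=[-]  L0: P0=M P1=I  mem[L0]=90
12. P1: store L1 := 40  bus=[BusUpgr]  L1: P0=I P1=M  mem[L1]=89
13. P1: store L1 := 16  bus=[-]  L1: P0=I P1=M  mem[L1]=89
14. P1: load  L1  bus=[-]  L1: P0=I P1=M  mem[L1]=89
15. P1: store L1 := 15  bus=[-]  L1: P0=I P1=M  mem[L1]=89
16. P0: load  L1  bus=[BusRd,Flush]  L1: P0=S P1=S  mem[L1]=15
17. P1: store L1 := 66  bus=[BusUpgr]  L1: P0=I P1=M  mem[L1]=15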